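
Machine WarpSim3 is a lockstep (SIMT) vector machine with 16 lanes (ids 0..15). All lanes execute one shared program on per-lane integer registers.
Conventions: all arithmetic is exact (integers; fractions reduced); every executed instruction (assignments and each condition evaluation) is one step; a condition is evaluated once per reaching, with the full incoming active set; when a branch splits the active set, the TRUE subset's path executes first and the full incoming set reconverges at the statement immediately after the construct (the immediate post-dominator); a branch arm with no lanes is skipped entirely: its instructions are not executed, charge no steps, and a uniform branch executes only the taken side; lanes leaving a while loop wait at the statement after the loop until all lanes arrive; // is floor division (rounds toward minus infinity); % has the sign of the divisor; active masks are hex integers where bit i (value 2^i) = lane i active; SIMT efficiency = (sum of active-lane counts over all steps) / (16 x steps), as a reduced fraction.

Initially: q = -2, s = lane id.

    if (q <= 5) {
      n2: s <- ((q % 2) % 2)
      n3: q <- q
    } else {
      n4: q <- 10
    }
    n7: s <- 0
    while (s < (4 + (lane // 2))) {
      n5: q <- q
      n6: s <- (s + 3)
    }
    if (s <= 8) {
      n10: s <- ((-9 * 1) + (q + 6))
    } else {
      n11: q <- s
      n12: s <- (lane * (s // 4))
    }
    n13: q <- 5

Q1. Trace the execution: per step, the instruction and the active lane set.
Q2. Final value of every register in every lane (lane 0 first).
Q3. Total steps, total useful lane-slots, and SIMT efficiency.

step 0: eval (q <= 5)                0xffff
step 1: s <- ((q % 2) % 2)           0xffff
step 2: q <- q                       0xffff
step 3: s <- 0                       0xffff
step 4: eval (s < (4 + (lane // 2))) 0xffff
step 5: q <- q                       0xffff
step 6: s <- (s + 3)                 0xffff
step 7: eval (s < (4 + (lane // 2))) 0xffff
step 8: q <- q                       0xffff
step 9: s <- (s + 3)                 0xffff
step 10: eval (s < (4 + (lane // 2))) 0xffff
step 11: q <- q                       0xffc0
step 12: s <- (s + 3)                 0xffc0
step 13: eval (s < (4 + (lane // 2))) 0xffc0
step 14: q <- q                       0xf000
step 15: s <- (s + 3)                 0xf000
step 16: eval (s < (4 + (lane // 2))) 0xf000
step 17: eval (s <= 8)                0xffff
step 18: s <- ((-9 * 1) + (q + 6))    0x003f
step 19: q <- s                       0xffc0
step 20: s <- (lane * (s // 4))       0xffc0
step 21: q <- 5                       0xffff

Answer: 22 steps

q: 5,5,5,5,5,5,5,5,5,5,5,5,5,5,5,5
s: -5,-5,-5,-5,-5,-5,12,14,16,18,20,22,36,39,42,45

steps = 22; useful = 276; efficiency = 276/352 = 69/88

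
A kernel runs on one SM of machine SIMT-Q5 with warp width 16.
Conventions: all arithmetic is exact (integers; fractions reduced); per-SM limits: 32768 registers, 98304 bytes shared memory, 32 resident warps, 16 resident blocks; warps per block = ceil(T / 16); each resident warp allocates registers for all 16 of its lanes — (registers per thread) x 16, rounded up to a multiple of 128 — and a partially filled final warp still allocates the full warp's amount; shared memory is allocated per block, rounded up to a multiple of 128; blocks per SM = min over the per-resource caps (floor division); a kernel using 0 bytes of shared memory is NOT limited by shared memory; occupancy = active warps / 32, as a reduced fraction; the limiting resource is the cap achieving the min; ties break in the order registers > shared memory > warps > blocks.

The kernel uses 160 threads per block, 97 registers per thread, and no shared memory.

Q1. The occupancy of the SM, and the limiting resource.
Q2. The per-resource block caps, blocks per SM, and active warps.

Answer: occupancy 5/16, limited by registers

registers: 1 block
shared memory: no limit (kernel uses none)
warps: 3 blocks
blocks: 16 blocks

Answer: 1 block, 10 active warps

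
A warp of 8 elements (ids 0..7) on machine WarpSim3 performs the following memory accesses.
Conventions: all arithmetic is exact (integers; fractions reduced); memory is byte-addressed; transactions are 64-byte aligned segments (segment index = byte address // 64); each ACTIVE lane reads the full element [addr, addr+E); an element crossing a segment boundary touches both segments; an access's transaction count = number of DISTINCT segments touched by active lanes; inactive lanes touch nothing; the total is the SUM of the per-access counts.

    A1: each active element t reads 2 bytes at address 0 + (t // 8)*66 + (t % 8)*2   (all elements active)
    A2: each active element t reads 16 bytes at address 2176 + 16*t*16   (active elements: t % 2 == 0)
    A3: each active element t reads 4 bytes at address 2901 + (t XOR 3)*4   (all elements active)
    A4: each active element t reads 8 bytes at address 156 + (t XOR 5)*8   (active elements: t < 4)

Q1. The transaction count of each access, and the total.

A1: 1 transaction
A2: 4 transactions
A3: 1 transaction
A4: 2 transactions

Answer: 1,4,1,2; total 8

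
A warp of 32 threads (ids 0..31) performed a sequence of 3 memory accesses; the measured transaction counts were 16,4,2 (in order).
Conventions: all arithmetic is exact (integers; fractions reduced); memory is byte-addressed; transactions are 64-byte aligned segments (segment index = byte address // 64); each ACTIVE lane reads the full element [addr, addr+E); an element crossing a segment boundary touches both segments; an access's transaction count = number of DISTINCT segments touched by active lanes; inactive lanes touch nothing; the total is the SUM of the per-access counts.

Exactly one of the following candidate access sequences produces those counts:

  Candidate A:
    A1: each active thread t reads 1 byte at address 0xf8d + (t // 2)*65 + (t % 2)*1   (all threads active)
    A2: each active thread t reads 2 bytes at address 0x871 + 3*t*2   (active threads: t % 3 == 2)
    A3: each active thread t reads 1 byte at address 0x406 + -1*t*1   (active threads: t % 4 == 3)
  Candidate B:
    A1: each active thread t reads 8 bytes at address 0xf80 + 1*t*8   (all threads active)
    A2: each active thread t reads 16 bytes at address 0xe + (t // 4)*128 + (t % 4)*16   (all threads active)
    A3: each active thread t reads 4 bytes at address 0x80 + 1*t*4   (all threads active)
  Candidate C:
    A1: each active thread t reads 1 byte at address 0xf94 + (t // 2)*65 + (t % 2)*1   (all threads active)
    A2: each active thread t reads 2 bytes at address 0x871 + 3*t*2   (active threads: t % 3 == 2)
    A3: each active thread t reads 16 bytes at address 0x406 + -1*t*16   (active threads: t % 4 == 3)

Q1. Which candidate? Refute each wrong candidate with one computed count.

B: A1 gives 4 transactions, not 16
C: A3 gives 8 transactions, not 2
A: all counts match (16,4,2)

Answer: A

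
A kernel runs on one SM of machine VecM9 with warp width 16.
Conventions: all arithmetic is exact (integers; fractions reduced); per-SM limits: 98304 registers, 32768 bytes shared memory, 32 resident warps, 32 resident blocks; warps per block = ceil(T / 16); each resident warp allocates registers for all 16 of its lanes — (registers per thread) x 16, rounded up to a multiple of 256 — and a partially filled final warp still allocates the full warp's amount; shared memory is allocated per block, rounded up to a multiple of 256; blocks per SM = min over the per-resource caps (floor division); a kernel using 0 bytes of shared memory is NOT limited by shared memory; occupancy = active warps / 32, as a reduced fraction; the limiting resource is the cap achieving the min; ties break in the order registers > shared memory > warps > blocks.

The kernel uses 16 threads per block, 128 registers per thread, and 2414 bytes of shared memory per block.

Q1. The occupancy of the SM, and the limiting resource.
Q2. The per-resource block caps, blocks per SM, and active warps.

Answer: occupancy 3/8, limited by shared memory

registers: 48 blocks
shared memory: 12 blocks
warps: 32 blocks
blocks: 32 blocks

Answer: 12 blocks, 12 active warps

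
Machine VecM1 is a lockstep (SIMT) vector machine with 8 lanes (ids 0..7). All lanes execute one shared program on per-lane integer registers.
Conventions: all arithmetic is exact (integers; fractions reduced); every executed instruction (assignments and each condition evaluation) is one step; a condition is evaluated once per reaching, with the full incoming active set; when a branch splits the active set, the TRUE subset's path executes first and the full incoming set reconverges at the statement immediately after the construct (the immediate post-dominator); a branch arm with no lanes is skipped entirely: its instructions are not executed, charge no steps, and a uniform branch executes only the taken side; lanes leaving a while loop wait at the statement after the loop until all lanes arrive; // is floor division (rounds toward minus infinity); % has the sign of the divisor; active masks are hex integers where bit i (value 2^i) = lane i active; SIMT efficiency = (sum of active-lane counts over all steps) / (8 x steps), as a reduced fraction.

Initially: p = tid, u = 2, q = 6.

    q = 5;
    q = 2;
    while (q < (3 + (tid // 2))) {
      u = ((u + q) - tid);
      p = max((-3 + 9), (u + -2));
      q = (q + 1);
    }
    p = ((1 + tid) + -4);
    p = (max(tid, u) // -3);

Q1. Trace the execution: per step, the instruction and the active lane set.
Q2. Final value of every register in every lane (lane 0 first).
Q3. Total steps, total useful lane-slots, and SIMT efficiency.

step 0: q <- 5                       0xff
step 1: q <- 2                       0xff
step 2: eval (q < (3 + (tid // 2)))  0xff
step 3: u <- ((u + q) - tid)         0xff
step 4: p <- max((-3 + 9), (u + -2)) 0xff
step 5: q <- (q + 1)                 0xff
step 6: eval (q < (3 + (tid // 2)))  0xff
step 7: u <- ((u + q) - tid)         0xfc
step 8: p <- max((-3 + 9), (u + -2)) 0xfc
step 9: q <- (q + 1)                 0xfc
step 10: eval (q < (3 + (tid // 2)))  0xfc
step 11: u <- ((u + q) - tid)         0xf0
step 12: p <- max((-3 + 9), (u + -2)) 0xf0
step 13: q <- (q + 1)                 0xf0
step 14: eval (q < (3 + (tid // 2)))  0xf0
step 15: u <- ((u + q) - tid)         0xc0
step 16: p <- max((-3 + 9), (u + -2)) 0xc0
step 17: q <- (q + 1)                 0xc0
step 18: eval (q < (3 + (tid // 2)))  0xc0
step 19: p <- ((1 + tid) + -4)        0xff
step 20: p <- (max(tid, u) // -3)     0xff

Answer: 21 steps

p: -2,-1,-1,-1,-2,-2,-2,-3
u: 4,3,3,1,-1,-4,-8,-12
q: 3,3,4,4,5,5,6,6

steps = 21; useful = 120; efficiency = 120/168 = 5/7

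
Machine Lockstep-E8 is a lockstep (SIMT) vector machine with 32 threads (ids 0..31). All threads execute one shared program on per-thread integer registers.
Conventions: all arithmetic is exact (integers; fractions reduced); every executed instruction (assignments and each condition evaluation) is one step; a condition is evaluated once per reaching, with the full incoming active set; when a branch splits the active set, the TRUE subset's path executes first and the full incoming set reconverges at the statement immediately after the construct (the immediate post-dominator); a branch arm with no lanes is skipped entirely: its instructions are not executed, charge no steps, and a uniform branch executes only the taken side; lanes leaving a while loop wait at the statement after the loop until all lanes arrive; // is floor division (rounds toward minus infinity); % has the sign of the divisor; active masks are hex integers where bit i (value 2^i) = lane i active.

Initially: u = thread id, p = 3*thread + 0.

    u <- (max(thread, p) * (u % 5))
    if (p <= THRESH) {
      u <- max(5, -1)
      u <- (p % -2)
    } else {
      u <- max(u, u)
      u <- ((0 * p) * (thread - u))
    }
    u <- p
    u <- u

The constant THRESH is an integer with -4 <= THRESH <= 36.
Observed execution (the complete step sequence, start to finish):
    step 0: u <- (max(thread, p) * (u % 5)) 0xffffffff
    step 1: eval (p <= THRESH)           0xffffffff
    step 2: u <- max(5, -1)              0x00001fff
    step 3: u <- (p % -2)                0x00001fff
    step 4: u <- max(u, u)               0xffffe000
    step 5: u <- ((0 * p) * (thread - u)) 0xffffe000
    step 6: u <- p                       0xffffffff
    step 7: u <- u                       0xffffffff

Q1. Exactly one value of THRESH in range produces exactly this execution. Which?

Answer: THRESH = 36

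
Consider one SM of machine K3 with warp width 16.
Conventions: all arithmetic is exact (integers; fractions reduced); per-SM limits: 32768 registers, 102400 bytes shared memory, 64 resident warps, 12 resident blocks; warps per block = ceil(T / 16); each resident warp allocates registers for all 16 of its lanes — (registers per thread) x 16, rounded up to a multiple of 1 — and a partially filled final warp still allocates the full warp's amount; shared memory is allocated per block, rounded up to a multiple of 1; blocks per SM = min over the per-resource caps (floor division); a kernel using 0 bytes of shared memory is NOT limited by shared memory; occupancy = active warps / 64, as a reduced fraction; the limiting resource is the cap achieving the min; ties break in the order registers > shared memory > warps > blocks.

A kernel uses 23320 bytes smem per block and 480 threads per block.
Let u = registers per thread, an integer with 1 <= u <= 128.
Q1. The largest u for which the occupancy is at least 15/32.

Answer: u = 68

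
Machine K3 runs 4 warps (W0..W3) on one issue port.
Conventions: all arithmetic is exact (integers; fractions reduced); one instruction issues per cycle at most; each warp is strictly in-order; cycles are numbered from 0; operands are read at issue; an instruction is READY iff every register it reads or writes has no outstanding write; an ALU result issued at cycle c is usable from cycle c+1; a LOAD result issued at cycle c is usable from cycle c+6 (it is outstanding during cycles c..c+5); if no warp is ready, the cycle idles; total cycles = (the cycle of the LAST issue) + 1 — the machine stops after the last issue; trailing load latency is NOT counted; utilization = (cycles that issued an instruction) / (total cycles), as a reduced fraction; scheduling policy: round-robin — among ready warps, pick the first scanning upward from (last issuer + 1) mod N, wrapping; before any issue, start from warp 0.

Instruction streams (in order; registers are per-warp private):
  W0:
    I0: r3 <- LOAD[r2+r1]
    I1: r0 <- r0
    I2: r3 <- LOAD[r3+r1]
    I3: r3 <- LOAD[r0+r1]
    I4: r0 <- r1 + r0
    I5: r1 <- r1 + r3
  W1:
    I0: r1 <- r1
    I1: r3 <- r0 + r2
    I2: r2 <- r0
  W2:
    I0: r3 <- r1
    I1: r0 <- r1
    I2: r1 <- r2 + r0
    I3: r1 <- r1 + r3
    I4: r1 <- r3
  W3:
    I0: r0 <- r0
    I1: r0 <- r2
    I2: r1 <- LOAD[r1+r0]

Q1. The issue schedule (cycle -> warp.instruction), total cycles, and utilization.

cycle 0: W0.I0
cycle 1: W1.I0
cycle 2: W2.I0
cycle 3: W3.I0
cycle 4: W0.I1
cycle 5: W1.I1
cycle 6: W2.I1
cycle 7: W3.I1
cycle 8: W0.I2
cycle 9: W1.I2
cycle 10: W2.I2
cycle 11: W3.I2
cycle 12: W2.I3
cycle 13: W2.I4
cycle 14: W0.I3
cycle 15: W0.I4
cycle 16: idle
cycle 17: idle
cycle 18: idle
cycle 19: idle
cycle 20: W0.I5

Answer: 21 cycles, utilization 17/21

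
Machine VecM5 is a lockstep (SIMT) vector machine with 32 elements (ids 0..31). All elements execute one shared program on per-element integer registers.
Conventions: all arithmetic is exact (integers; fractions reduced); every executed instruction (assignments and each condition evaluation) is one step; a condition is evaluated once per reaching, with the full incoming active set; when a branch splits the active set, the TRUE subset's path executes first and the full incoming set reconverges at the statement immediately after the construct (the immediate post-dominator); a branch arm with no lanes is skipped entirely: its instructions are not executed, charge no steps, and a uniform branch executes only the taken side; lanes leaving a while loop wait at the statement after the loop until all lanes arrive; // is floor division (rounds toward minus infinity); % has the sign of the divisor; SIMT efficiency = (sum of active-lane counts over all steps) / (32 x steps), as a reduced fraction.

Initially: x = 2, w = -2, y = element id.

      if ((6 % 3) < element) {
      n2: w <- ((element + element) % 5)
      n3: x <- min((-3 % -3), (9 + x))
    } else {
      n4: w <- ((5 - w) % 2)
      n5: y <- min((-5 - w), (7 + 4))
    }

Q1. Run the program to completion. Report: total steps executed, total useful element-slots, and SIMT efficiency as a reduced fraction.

Answer: 5 steps, 96 useful, 3/5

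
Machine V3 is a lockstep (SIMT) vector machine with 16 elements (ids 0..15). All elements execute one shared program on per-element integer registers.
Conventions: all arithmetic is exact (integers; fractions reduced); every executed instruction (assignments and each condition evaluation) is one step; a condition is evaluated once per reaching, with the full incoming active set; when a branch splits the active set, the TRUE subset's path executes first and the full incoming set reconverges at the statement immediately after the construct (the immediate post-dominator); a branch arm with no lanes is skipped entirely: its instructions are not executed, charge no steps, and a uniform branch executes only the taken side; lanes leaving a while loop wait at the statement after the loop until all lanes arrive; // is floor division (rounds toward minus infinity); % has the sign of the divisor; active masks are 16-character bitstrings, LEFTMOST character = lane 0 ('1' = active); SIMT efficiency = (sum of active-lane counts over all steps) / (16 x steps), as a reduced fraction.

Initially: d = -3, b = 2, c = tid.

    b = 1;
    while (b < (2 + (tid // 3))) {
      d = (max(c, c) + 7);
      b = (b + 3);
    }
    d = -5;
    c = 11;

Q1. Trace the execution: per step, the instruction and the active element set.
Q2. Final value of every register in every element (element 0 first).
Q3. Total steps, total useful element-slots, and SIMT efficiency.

step 0: b <- 1                       1111111111111111
step 1: eval (b < (2 + (tid // 3)))  1111111111111111
step 2: d <- (max(c, c) + 7)         1111111111111111
step 3: b <- (b + 3)                 1111111111111111
step 4: eval (b < (2 + (tid // 3)))  1111111111111111
step 5: d <- (max(c, c) + 7)         0000000001111111
step 6: b <- (b + 3)                 0000000001111111
step 7: eval (b < (2 + (tid // 3)))  0000000001111111
step 8: d <- -5                      1111111111111111
step 9: c <- 11                      1111111111111111

Answer: 10 steps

d: -5,-5,-5,-5,-5,-5,-5,-5,-5,-5,-5,-5,-5,-5,-5,-5
b: 4,4,4,4,4,4,4,4,4,7,7,7,7,7,7,7
c: 11,11,11,11,11,11,11,11,11,11,11,11,11,11,11,11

steps = 10; useful = 133; efficiency = 133/160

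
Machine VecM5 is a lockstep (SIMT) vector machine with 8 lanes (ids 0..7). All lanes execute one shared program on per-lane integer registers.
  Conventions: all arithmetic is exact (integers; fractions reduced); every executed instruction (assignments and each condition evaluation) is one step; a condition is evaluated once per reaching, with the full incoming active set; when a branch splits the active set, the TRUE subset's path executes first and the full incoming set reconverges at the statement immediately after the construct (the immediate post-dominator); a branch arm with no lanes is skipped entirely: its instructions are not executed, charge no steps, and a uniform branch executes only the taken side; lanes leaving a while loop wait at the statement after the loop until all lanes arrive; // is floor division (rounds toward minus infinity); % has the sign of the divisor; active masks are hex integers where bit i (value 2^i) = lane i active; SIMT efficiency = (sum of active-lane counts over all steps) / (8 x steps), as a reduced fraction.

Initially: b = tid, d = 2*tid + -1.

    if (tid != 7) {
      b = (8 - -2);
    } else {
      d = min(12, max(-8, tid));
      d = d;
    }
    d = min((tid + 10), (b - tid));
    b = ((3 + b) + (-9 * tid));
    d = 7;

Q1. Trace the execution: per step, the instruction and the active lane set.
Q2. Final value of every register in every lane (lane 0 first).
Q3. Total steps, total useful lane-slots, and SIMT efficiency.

step 0: eval (tid != 7)              0xff
step 1: b <- (8 - -2)                0x7f
step 2: d <- min(12, max(-8, tid))   0x80
step 3: d <- d                       0x80
step 4: d <- min((tid + 10), (b - tid)) 0xff
step 5: b <- ((3 + b) + (-9 * tid))  0xff
step 6: d <- 7                       0xff

Answer: 7 steps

b: 13,4,-5,-14,-23,-32,-41,-53
d: 7,7,7,7,7,7,7,7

steps = 7; useful = 41; efficiency = 41/56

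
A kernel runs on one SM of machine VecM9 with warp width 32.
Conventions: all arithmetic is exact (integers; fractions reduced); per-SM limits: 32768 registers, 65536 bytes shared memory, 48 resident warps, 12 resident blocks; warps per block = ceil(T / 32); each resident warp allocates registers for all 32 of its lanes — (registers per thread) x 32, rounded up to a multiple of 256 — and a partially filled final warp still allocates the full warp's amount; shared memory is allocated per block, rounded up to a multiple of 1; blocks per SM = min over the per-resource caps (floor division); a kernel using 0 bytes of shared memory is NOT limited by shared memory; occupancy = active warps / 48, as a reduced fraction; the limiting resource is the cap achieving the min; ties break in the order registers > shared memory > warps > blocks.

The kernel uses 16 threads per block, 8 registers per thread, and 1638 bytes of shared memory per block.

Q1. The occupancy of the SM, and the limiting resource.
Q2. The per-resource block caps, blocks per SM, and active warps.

Answer: occupancy 1/4, limited by blocks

registers: 128 blocks
shared memory: 40 blocks
warps: 48 blocks
blocks: 12 blocks

Answer: 12 blocks, 12 active warps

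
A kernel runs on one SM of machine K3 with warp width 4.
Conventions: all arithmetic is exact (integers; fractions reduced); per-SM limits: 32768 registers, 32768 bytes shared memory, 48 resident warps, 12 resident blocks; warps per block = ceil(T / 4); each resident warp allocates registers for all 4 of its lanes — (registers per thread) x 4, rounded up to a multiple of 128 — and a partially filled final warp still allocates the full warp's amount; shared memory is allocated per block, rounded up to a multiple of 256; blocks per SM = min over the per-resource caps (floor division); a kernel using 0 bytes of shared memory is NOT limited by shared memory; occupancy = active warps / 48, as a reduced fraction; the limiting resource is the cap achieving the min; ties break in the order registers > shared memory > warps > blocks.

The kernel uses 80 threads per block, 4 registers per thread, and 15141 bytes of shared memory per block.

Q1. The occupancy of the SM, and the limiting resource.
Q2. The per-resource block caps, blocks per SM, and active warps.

Answer: occupancy 5/6, limited by shared memory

registers: 12 blocks
shared memory: 2 blocks
warps: 2 blocks
blocks: 12 blocks

Answer: 2 blocks, 40 active warps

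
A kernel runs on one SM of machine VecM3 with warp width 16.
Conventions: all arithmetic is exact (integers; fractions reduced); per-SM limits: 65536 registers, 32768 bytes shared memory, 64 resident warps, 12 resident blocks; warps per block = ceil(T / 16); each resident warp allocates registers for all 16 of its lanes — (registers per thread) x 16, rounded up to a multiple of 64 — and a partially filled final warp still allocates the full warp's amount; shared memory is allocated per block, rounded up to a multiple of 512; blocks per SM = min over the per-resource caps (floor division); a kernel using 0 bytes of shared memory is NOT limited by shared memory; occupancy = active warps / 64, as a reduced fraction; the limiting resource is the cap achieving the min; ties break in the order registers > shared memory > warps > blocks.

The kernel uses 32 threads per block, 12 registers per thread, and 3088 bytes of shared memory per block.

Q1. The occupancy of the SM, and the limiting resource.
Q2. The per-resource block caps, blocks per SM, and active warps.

Answer: occupancy 9/32, limited by shared memory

registers: 170 blocks
shared memory: 9 blocks
warps: 32 blocks
blocks: 12 blocks

Answer: 9 blocks, 18 active warps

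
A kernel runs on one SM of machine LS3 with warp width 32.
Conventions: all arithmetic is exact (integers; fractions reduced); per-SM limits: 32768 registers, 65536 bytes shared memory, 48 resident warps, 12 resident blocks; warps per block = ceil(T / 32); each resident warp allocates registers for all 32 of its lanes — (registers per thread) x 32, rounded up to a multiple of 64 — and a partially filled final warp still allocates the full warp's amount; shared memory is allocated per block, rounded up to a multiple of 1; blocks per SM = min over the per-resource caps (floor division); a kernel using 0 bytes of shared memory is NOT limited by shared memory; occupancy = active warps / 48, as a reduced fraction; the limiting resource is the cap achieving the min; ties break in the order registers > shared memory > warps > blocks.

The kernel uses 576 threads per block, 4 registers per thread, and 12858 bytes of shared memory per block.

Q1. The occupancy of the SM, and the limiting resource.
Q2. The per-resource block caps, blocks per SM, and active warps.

Answer: occupancy 3/4, limited by warps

registers: 14 blocks
shared memory: 5 blocks
warps: 2 blocks
blocks: 12 blocks

Answer: 2 blocks, 36 active warps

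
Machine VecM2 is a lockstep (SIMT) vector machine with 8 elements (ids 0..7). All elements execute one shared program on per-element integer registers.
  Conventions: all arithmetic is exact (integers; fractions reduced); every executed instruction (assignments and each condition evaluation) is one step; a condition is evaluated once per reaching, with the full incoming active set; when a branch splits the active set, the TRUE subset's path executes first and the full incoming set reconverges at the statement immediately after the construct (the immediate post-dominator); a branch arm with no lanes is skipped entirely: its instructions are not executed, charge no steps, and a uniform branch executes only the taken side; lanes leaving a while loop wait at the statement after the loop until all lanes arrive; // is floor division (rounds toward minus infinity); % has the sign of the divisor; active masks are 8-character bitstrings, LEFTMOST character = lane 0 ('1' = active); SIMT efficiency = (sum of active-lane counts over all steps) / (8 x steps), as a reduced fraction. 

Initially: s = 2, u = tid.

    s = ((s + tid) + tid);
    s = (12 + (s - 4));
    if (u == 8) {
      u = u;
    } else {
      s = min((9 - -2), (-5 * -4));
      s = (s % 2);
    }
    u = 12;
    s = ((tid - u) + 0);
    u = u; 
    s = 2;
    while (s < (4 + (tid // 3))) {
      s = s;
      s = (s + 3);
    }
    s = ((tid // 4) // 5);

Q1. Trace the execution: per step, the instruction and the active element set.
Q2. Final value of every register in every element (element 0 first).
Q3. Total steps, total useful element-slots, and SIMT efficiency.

step 0: s <- ((s + tid) + tid)       11111111
step 1: s <- (12 + (s - 4))          11111111
step 2: eval (u == 8)                11111111
step 3: s <- min((9 - -2), (-5 * -4)) 11111111
step 4: s <- (s % 2)                 11111111
step 5: u <- 12                      11111111
step 6: s <- ((tid - u) + 0)         11111111
step 7: u <- u                       11111111
step 8: s <- 2                       11111111
step 9: eval (s < (4 + (tid // 3)))  11111111
step 10: s <- s                       11111111
step 11: s <- (s + 3)                 11111111
step 12: eval (s < (4 + (tid // 3)))  11111111
step 13: s <- s                       00000011
step 14: s <- (s + 3)                 00000011
step 15: eval (s < (4 + (tid // 3)))  00000011
step 16: s <- ((tid // 4) // 5)       11111111

Answer: 17 steps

s: 0,0,0,0,0,0,0,0
u: 12,12,12,12,12,12,12,12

steps = 17; useful = 118; efficiency = 118/136 = 59/68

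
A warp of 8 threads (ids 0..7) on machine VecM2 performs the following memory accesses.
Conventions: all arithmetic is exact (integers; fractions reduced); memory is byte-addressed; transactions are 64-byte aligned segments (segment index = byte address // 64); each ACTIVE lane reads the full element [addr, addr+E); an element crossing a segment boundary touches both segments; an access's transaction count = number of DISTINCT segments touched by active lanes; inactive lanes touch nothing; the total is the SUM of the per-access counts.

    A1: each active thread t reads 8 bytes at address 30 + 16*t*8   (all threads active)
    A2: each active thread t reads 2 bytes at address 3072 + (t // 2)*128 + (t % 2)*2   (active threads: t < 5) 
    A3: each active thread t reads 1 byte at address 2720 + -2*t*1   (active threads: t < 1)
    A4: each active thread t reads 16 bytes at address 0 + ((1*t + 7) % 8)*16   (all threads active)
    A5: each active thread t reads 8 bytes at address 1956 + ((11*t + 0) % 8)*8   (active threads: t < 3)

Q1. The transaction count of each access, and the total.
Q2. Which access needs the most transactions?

A1: 8 transactions
A2: 3 transactions
A3: 1 transaction
A4: 2 transactions
A5: 2 transactions

Answer: 8,3,1,2,2; total 16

Answer: A1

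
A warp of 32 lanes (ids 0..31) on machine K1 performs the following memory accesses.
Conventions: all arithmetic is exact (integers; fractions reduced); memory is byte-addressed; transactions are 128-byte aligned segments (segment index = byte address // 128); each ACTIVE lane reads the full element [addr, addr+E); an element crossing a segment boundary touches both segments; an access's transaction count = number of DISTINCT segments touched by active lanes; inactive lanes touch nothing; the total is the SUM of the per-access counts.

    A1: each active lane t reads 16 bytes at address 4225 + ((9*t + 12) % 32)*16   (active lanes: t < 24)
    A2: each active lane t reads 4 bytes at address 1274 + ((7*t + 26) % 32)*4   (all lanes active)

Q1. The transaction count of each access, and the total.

A1: 4 transactions
A2: 2 transactions

Answer: 4,2; total 6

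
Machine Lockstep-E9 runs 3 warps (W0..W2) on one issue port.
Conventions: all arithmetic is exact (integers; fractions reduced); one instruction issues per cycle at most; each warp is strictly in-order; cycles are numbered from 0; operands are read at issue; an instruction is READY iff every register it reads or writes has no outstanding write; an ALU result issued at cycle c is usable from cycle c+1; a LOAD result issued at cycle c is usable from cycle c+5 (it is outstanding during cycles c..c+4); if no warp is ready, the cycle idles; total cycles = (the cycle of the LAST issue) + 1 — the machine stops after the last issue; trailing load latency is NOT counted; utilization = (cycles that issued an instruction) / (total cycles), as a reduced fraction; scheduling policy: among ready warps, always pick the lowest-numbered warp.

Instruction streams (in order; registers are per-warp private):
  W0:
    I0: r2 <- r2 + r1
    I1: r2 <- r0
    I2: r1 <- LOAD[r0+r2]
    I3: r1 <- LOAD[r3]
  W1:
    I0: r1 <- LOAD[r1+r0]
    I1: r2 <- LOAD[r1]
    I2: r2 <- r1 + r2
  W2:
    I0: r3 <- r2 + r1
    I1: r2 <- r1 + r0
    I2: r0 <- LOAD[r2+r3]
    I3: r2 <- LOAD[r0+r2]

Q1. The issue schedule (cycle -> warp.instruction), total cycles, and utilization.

cycle 0: W0.I0
cycle 1: W0.I1
cycle 2: W0.I2
cycle 3: W1.I0
cycle 4: W2.I0
cycle 5: W2.I1
cycle 6: W2.I2
cycle 7: W0.I3
cycle 8: W1.I1
cycle 9: idle
cycle 10: idle
cycle 11: W2.I3
cycle 12: idle
cycle 13: W1.I2

Answer: 14 cycles, utilization 11/14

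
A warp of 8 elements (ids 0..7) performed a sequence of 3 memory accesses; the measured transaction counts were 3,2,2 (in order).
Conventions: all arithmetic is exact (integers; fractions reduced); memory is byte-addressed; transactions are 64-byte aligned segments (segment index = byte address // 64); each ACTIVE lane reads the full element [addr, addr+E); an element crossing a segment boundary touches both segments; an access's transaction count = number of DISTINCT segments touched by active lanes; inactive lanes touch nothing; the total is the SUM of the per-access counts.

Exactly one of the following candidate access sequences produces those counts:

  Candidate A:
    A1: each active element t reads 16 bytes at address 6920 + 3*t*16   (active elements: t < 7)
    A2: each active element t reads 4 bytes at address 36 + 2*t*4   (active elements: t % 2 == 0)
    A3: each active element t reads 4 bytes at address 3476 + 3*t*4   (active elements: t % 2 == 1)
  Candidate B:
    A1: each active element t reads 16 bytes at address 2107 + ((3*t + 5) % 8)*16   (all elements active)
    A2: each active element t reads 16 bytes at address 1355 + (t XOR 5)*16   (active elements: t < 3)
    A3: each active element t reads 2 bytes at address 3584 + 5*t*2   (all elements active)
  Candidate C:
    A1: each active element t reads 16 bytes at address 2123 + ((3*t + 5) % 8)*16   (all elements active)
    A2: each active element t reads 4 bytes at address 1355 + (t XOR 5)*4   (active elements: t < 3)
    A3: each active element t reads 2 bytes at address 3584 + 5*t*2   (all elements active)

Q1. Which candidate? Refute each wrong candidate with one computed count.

A: A1 gives 5 transactions, not 3
C: A2 gives 1 transaction, not 2
B: all counts match (3,2,2)

Answer: B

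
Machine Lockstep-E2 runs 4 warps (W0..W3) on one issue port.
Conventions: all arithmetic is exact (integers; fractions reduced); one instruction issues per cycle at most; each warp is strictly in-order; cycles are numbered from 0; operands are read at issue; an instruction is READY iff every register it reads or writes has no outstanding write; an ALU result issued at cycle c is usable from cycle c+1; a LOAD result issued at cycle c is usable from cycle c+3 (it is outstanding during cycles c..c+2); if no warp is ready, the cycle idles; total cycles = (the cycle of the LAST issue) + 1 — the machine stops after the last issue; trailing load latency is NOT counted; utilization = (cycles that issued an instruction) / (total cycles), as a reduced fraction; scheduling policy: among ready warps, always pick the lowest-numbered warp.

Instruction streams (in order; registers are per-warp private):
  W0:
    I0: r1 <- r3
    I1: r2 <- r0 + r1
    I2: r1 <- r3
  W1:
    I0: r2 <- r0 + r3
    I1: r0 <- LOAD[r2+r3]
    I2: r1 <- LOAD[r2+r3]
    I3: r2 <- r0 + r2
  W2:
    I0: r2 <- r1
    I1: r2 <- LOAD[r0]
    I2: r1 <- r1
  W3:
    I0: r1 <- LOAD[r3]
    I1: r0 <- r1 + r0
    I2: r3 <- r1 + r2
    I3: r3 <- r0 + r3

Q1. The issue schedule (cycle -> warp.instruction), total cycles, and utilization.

cycle 0: W0.I0
cycle 1: W0.I1
cycle 2: W0.I2
cycle 3: W1.I0
cycle 4: W1.I1
cycle 5: W1.I2
cycle 6: W2.I0
cycle 7: W1.I3
cycle 8: W2.I1
cycle 9: W2.I2
cycle 10: W3.I0
cycle 11: idle
cycle 12: idle
cycle 13: W3.I1
cycle 14: W3.I2
cycle 15: W3.I3

Answer: 16 cycles, utilization 7/8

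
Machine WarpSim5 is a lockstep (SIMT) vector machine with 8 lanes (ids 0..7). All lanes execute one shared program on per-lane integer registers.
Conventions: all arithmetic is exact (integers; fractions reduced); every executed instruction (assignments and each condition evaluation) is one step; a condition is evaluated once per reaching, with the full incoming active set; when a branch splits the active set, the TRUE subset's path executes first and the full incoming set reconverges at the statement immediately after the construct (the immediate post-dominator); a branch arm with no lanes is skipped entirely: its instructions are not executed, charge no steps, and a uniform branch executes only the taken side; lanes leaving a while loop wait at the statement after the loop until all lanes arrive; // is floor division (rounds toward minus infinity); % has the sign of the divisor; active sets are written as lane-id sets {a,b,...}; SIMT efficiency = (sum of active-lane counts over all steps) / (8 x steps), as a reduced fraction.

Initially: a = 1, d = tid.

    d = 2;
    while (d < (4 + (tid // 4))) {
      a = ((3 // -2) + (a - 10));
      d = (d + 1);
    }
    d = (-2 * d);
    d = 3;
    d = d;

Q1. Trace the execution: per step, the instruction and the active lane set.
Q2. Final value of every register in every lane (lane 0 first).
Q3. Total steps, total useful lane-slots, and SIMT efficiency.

step 0: d <- 2                       {0,1,2,3,4,5,6,7}
step 1: eval (d < (4 + (tid // 4)))  {0,1,2,3,4,5,6,7}
step 2: a <- ((3 // -2) + (a - 10))  {0,1,2,3,4,5,6,7}
step 3: d <- (d + 1)                 {0,1,2,3,4,5,6,7}
step 4: eval (d < (4 + (tid // 4)))  {0,1,2,3,4,5,6,7}
step 5: a <- ((3 // -2) + (a - 10))  {0,1,2,3,4,5,6,7}
step 6: d <- (d + 1)                 {0,1,2,3,4,5,6,7}
step 7: eval (d < (4 + (tid // 4)))  {0,1,2,3,4,5,6,7}
step 8: a <- ((3 // -2) + (a - 10))  {4,5,6,7}
step 9: d <- (d + 1)                 {4,5,6,7}
step 10: eval (d < (4 + (tid // 4)))  {4,5,6,7}
step 11: d <- (-2 * d)                {0,1,2,3,4,5,6,7}
step 12: d <- 3                       {0,1,2,3,4,5,6,7}
step 13: d <- d                       {0,1,2,3,4,5,6,7}

Answer: 14 steps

a: -23,-23,-23,-23,-35,-35,-35,-35
d: 3,3,3,3,3,3,3,3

steps = 14; useful = 100; efficiency = 100/112 = 25/28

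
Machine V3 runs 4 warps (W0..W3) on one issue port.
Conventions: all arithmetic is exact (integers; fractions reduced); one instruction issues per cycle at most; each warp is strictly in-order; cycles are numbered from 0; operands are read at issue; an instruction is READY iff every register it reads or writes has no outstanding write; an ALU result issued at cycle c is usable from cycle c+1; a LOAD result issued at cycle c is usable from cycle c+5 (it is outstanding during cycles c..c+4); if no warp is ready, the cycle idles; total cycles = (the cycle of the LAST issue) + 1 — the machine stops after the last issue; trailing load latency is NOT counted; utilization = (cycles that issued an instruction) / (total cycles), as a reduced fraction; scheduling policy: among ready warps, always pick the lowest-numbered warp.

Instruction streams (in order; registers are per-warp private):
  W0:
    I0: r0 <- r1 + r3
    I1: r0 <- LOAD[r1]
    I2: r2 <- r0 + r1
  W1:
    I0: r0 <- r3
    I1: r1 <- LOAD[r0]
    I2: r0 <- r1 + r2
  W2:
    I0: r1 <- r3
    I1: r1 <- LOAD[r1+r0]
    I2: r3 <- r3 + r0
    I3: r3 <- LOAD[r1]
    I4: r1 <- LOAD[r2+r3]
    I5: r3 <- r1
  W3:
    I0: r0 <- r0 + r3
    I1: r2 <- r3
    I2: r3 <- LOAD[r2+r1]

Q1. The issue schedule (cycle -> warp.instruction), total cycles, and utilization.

cycle 0: W0.I0
cycle 1: W0.I1
cycle 2: W1.I0
cycle 3: W1.I1
cycle 4: W2.I0
cycle 5: W2.I1
cycle 6: W0.I2
cycle 7: W2.I2
cycle 8: W1.I2
cycle 9: W3.I0
cycle 10: W2.I3
cycle 11: W3.I1
cycle 12: W3.I2
cycle 13: idle
cycle 14: idle
cycle 15: W2.I4
cycle 16: idle
cycle 17: idle
cycle 18: idle
cycle 19: idle
cycle 20: W2.I5

Answer: 21 cycles, utilization 5/7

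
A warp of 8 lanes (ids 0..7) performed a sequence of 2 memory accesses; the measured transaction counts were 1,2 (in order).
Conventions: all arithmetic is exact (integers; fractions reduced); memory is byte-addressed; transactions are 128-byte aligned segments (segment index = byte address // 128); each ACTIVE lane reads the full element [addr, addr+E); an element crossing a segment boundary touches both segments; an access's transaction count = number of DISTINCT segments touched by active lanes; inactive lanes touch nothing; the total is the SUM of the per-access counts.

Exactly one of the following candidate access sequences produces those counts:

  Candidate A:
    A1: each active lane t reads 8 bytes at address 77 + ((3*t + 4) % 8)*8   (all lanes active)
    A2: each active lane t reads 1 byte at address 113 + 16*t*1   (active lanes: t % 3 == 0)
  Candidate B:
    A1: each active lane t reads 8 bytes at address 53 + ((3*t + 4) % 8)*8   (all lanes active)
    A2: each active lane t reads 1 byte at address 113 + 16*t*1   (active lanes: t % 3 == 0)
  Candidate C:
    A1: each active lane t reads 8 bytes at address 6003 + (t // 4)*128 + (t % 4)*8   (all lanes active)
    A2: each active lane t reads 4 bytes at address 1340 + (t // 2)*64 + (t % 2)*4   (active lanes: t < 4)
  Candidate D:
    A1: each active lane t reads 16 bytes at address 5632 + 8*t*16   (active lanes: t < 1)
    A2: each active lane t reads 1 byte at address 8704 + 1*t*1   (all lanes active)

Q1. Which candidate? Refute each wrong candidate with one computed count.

A: A1 gives 2 transactions, not 1
C: A1 gives 3 transactions, not 1
D: A2 gives 1 transaction, not 2
B: all counts match (1,2)

Answer: B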